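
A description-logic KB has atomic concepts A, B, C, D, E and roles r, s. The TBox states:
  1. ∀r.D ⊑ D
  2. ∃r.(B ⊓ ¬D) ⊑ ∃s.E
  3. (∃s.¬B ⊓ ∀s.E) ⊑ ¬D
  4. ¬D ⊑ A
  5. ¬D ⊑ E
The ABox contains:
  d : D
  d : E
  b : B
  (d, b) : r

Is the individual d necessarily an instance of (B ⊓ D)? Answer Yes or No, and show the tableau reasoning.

No

1. d : (B ⊓ D)?  L(d) = {D, E} ∪ {(¬B ⊔ ¬D)}
   open: L(d) ⊇ {D, E, ¬B, ∀r.(¬B ⊔ D), ∀s.B} — d ∉ (B ⊓ D) possible
2. Hence d : (B ⊓ D): not entailed.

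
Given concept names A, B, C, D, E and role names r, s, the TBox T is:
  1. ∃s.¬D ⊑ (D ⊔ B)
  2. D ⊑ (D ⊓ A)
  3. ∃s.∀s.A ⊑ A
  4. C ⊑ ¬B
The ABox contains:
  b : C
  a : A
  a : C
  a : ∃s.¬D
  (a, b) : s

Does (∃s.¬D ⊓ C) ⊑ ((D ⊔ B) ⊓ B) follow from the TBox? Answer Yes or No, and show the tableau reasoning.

1. (∃s.¬D ⊓ C) ⊑ ((D ⊔ B) ⊓ B)  ⇔  ((∃s.¬D ⊓ C) ⊓ ((¬D ⊓ ¬B) ⊔ ¬B)) unsat w.r.t. T
   apply at x₀: ∃s.¬D⊑(D ⊔ B); C⊑¬B
   open: L(x₀) ⊇ {A, C, D, ¬B, ∃s.¬D} (+ ∃-successors)
2. Hence (∃s.¬D ⊓ C) ⊑ ((D ⊔ B) ⊓ B): not entailed.

No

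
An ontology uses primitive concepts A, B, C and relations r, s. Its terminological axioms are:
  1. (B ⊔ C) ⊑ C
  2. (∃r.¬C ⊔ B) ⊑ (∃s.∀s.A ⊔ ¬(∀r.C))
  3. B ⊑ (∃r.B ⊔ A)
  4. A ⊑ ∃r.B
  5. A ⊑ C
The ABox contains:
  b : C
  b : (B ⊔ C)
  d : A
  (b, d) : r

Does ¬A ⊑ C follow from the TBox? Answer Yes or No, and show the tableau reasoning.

No

1. ¬A ⊑ C  ⇔  (¬A ⊓ ¬C) unsat w.r.t. T
   open: L(x₀) ⊇ {¬A, ¬B, ¬C, ∀r.C}
2. Hence ¬A ⊑ C: not entailed.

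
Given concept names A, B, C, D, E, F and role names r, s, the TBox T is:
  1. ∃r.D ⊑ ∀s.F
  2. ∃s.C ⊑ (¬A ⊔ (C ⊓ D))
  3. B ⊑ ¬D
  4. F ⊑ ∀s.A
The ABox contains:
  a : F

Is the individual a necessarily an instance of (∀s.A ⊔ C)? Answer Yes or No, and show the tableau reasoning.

Yes

1. a : (∀s.A ⊔ C)?  L(a) = {F} ∪ {(∃s.¬A ⊓ ¬C)}
   clash {C, ¬C} at a — a ∈ (∀s.A ⊔ C)
2. Hence a : (∀s.A ⊔ C): entailed.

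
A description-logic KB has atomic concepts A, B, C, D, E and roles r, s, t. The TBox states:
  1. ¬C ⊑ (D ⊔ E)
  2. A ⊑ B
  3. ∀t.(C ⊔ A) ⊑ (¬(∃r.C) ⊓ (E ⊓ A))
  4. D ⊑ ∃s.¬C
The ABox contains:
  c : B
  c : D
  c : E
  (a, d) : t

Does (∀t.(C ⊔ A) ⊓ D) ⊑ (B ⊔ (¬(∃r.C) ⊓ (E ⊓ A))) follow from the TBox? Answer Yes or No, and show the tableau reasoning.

Yes

1. (∀t.(C ⊔ A) ⊓ D) ⊑ (B ⊔ (¬(∃r.C) ⊓ (E ⊓ A)))  ⇔  ((∀t.(C ⊔ A) ⊓ D) ⊓ (¬B ⊓ (∃r.C ⊔ (¬E ⊔ ¬A)))) unsat w.r.t. T
   all branches close; clash {B, ¬B} at x₀
2. Hence (∀t.(C ⊔ A) ⊓ D) ⊑ (B ⊔ (¬(∃r.C) ⊓ (E ⊓ A))): entailed.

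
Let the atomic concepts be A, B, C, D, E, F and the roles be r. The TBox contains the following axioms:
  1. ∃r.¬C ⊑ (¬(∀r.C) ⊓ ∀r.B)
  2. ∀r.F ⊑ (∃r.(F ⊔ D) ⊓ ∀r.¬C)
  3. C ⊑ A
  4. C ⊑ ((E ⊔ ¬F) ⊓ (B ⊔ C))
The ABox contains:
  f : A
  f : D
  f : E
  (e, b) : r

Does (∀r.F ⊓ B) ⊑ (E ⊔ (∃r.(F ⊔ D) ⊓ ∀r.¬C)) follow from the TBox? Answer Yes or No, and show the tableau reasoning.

1. (∀r.F ⊓ B) ⊑ (E ⊔ (∃r.(F ⊔ D) ⊓ ∀r.¬C))  ⇔  ((∀r.F ⊓ B) ⊓ (¬E ⊓ (∀r.(¬F ⊓ ¬D) ⊔ ∃r.C))) unsat w.r.t. T
   all branches close; clash {C, ¬C} at an ∃-successor
2. Hence (∀r.F ⊓ B) ⊑ (E ⊔ (∃r.(F ⊔ D) ⊓ ∀r.¬C)): entailed.

Yes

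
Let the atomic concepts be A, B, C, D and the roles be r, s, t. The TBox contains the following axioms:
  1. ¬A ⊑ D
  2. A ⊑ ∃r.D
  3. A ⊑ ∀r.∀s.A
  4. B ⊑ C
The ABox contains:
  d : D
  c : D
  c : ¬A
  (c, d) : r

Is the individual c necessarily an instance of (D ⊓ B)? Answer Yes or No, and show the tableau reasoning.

No

1. c : (D ⊓ B)?  L(c) = {D, ¬A} ∪ {(¬D ⊔ ¬B)}
   open: L(c) ⊇ {D, ¬A, ¬B} — c ∉ (D ⊓ B) possible
2. Hence c : (D ⊓ B): not entailed.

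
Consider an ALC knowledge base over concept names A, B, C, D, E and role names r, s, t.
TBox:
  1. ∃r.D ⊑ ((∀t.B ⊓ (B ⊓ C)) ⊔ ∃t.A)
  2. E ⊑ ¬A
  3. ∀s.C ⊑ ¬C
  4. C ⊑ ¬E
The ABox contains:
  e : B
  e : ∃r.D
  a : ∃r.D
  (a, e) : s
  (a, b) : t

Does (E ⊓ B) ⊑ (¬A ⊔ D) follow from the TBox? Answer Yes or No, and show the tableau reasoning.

1. (E ⊓ B) ⊑ (¬A ⊔ D)  ⇔  ((E ⊓ B) ⊓ (A ⊓ ¬D)) unsat w.r.t. T
   all branches close; clash {E, ¬E} at x₀
2. Hence (E ⊓ B) ⊑ (¬A ⊔ D): entailed.

Yes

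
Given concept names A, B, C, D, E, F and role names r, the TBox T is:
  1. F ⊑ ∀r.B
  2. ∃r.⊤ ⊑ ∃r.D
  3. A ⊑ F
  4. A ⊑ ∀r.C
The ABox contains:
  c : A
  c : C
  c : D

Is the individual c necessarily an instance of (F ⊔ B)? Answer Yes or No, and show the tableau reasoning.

1. c : (F ⊔ B)?  L(c) = {A, C, D} ∪ {(¬F ⊓ ¬B)}
   clash {F, ¬F} at c — c ∈ (F ⊔ B)
2. Hence c : (F ⊔ B): entailed.

Yes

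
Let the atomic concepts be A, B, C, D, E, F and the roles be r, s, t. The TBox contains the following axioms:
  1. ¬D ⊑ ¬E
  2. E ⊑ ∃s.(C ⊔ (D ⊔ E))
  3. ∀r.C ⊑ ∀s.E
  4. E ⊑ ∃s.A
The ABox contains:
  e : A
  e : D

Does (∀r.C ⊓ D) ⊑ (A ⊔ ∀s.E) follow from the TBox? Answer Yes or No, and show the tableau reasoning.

1. (∀r.C ⊓ D) ⊑ (A ⊔ ∀s.E)  ⇔  ((∀r.C ⊓ D) ⊓ (¬A ⊓ ∃s.¬E)) unsat w.r.t. T
   all branches close; clash {E, ¬E} at an ∃-successor
2. Hence (∀r.C ⊓ D) ⊑ (A ⊔ ∀s.E): entailed.

Yes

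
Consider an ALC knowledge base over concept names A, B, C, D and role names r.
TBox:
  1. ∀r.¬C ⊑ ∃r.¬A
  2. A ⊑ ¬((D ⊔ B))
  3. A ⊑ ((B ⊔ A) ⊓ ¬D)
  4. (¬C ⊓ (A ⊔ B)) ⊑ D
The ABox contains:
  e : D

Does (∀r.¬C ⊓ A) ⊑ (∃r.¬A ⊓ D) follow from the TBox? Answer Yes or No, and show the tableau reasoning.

1. (∀r.¬C ⊓ A) ⊑ (∃r.¬A ⊓ D)  ⇔  ((∀r.¬C ⊓ A) ⊓ (∀r.A ⊔ ¬D)) unsat w.r.t. T
   apply at x₀: ∀r.¬C⊑∃r.¬A; A⊑¬((D ⊔ B)); A⊑((B ⊔ A) ⊓ ¬D)
   open: L(x₀) ⊇ {A, C, ¬B, ¬D, ∀r.¬C, …} (+ ∃-successors)
2. Hence (∀r.¬C ⊓ A) ⊑ (∃r.¬A ⊓ D): not entailed.

No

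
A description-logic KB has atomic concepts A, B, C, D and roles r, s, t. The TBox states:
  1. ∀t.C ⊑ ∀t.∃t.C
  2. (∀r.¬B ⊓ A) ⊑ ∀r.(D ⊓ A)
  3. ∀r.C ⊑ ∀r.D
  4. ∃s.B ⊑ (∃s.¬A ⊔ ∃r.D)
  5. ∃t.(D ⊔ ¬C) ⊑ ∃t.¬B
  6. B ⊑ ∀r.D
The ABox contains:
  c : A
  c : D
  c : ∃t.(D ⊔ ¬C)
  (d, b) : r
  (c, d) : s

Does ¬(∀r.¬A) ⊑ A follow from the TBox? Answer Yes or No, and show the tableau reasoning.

1. ¬(∀r.¬A) ⊑ A  ⇔  (∃r.A ⊓ ¬A) unsat w.r.t. T
   open: L(x₀) ⊇ {¬A, ¬B, ∀s.¬B, ∃r.A, ∃r.¬C, …} (+ ∃-successors)
2. Hence ¬(∀r.¬A) ⊑ A: not entailed.

No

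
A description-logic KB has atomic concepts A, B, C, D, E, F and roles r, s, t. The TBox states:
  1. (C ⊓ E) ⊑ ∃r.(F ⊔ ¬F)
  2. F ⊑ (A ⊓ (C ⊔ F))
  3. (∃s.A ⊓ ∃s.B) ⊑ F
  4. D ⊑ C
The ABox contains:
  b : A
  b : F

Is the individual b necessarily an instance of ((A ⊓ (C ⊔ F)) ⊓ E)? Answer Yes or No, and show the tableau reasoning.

No

1. b : ((A ⊓ (C ⊔ F)) ⊓ E)?  L(b) = {A, F} ∪ {((¬A ⊔ (¬C ⊓ ¬F)) ⊔ ¬E)}
   apply at b: F⊑(A ⊓ (C ⊔ F))
   open: L(b) ⊇ {A, F, ¬D, ¬E} — b ∉ ((A ⊓ (C ⊔ F)) ⊓ E) possible
2. Hence b : ((A ⊓ (C ⊔ F)) ⊓ E): not entailed.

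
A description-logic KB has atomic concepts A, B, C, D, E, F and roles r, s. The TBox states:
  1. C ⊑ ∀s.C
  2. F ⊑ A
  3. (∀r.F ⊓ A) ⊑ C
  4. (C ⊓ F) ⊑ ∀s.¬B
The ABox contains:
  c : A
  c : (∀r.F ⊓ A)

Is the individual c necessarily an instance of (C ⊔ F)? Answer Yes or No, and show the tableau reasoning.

1. c : (C ⊔ F)?  L(c) = {A, (∀r.F ⊓ A)} ∪ {(¬C ⊓ ¬F)}
   clash {C, ¬C} at c — c ∈ (C ⊔ F)
2. Hence c : (C ⊔ F): entailed.

Yes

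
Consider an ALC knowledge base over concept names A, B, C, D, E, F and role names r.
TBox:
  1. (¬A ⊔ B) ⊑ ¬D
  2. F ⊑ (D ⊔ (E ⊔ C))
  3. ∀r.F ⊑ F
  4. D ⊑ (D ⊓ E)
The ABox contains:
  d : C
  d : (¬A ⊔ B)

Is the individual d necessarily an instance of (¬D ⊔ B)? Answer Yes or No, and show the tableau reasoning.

Yes

1. d : (¬D ⊔ B)?  L(d) = {C, (¬A ⊔ B)} ∪ {(D ⊓ ¬B)}
   clash {B, ¬B} at d — d ∈ (¬D ⊔ B)
2. Hence d : (¬D ⊔ B): entailed.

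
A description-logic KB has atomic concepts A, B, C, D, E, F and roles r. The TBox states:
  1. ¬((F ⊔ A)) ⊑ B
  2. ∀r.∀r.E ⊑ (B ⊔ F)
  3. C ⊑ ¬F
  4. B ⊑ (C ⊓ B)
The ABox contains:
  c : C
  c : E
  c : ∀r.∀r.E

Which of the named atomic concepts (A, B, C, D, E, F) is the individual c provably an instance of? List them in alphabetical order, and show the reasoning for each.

{B, C, E}

1. c : A?  L(c) = {C, E, ∀r.∀r.E} ∪ {¬A}
   apply at c: ∀r.∀r.E⊑(B ⊔ F); C⊑¬F
   open: L(c) ⊇ {B, C, E, ¬A, ¬F, …} — c ∉ A possible
2. c : B?  L(c) = {C, E, ∀r.∀r.E} ∪ {¬B}
   clash {B, ¬B} at c — c ∈ B
3. c : C?  L(c) = {C, E, ∀r.∀r.E} ∪ {¬C}
   clash {C, ¬C} at c — c ∈ C
4. c : D?  L(c) = {C, E, ∀r.∀r.E} ∪ {¬D}
   apply at c: ∀r.∀r.E⊑(B ⊔ F); C⊑¬F
   open: L(c) ⊇ {A, B, C, E, ¬D, …} — c ∉ D possible
5. c : E?  L(c) = {C, E, ∀r.∀r.E} ∪ {¬E}
   clash {E, ¬E} at c — c ∈ E
6. c : F?  L(c) = {C, E, ∀r.∀r.E} ∪ {¬F}
   apply at c: ∀r.∀r.E⊑(B ⊔ F)
   open: L(c) ⊇ {A, B, C, E, ¬F, …} — c ∉ F possible
7. Entailed for c: {B, C, E}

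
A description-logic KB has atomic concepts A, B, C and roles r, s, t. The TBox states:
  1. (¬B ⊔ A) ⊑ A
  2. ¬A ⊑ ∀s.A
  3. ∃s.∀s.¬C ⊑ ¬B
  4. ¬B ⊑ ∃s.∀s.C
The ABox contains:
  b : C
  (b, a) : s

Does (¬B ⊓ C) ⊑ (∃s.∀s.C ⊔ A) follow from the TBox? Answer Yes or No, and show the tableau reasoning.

Yes

1. (¬B ⊓ C) ⊑ (∃s.∀s.C ⊔ A)  ⇔  ((¬B ⊓ C) ⊓ (∀s.∃s.¬C ⊓ ¬A)) unsat w.r.t. T
   all branches close; clash {A, ¬A} at x₀
2. Hence (¬B ⊓ C) ⊑ (∃s.∀s.C ⊔ A): entailed.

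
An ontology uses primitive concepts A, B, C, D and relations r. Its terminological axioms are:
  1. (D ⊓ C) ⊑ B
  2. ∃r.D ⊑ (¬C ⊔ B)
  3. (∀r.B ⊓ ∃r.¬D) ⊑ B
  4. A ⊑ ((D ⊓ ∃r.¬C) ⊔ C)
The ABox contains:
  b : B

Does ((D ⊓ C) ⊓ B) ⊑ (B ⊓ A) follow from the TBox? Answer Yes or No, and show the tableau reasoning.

1. ((D ⊓ C) ⊓ B) ⊑ (B ⊓ A)  ⇔  (((D ⊓ C) ⊓ B) ⊓ (¬B ⊔ ¬A)) unsat w.r.t. T
   open: L(x₀) ⊇ {B, C, D, ¬A, ∀r.¬D}
2. Hence ((D ⊓ C) ⊓ B) ⊑ (B ⊓ A): not entailed.

No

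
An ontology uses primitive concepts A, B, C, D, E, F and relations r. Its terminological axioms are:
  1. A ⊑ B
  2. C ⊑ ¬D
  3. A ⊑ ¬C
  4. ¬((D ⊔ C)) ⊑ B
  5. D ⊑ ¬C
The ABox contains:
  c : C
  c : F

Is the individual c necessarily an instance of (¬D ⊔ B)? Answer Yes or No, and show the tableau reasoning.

Yes

1. c : (¬D ⊔ B)?  L(c) = {C, F} ∪ {(D ⊓ ¬B)}
   clash {B, ¬B} at c — c ∈ (¬D ⊔ B)
2. Hence c : (¬D ⊔ B): entailed.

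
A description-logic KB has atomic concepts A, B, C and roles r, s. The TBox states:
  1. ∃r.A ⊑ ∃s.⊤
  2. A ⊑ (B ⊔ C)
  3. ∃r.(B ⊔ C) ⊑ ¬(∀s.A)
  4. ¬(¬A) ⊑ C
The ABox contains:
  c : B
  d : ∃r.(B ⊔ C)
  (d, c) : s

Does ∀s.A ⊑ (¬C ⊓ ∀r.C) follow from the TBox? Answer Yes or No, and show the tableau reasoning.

1. ∀s.A ⊑ (¬C ⊓ ∀r.C)  ⇔  (∀s.A ⊓ (C ⊔ ∃r.¬C)) unsat w.r.t. T
   open: L(x₀) ⊇ {C, ¬A, ∀r.(¬B ⊓ ¬C), ∀r.¬A, ∀s.A}
2. Hence ∀s.A ⊑ (¬C ⊓ ∀r.C): not entailed.

No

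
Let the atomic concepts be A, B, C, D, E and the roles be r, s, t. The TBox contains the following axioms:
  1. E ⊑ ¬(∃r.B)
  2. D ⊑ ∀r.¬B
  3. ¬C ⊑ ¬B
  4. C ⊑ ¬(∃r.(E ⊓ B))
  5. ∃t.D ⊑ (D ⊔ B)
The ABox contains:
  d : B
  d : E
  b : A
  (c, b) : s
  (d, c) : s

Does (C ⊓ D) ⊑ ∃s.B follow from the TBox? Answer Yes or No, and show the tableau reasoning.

No

1. (C ⊓ D) ⊑ ∃s.B  ⇔  ((C ⊓ D) ⊓ ∀s.¬B) unsat w.r.t. T
   apply at x₀: D⊑∀r.¬B; C⊑¬(∃r.(E ⊓ B))
   open: L(x₀) ⊇ {C, D, ∀r.(¬E ⊔ ¬B), ∀r.¬B, ∀s.¬B, …}
2. Hence (C ⊓ D) ⊑ ∃s.B: not entailed.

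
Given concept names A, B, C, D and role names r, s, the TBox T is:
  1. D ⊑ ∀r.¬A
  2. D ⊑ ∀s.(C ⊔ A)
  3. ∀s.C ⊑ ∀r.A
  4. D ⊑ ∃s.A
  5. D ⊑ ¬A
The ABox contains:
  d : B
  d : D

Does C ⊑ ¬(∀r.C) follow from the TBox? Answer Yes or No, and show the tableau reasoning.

1. C ⊑ ¬(∀r.C)  ⇔  (C ⊓ ∀r.C) unsat w.r.t. T
   open: L(x₀) ⊇ {C, ¬D, ∀r.C, ∃s.¬C} (+ ∃-successors)
2. Hence C ⊑ ¬(∀r.C): not entailed.

No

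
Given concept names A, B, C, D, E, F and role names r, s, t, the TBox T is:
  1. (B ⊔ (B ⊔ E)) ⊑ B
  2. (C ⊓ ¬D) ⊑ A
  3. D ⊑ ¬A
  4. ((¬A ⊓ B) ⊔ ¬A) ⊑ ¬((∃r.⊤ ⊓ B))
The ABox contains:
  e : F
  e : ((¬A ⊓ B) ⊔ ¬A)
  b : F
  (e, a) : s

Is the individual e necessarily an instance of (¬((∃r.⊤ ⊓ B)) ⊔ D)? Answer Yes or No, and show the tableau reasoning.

Yes

1. e : (¬((∃r.⊤ ⊓ B)) ⊔ D)?  L(e) = {F, ((¬A ⊓ B) ⊔ ¬A)} ∪ {((∃r.⊤ ⊓ B) ⊓ ¬D)}
   clash {A, ¬A} at e — e ∈ (¬((∃r.⊤ ⊓ B)) ⊔ D)
2. Hence e : (¬((∃r.⊤ ⊓ B)) ⊔ D): entailed.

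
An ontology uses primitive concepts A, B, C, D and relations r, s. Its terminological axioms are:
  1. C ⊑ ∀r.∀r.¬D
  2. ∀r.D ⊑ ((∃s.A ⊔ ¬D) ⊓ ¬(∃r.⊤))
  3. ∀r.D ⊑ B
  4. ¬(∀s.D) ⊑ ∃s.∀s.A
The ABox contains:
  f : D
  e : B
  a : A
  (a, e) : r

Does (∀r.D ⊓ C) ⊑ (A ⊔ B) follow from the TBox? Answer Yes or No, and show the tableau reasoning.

1. (∀r.D ⊓ C) ⊑ (A ⊔ B)  ⇔  ((∀r.D ⊓ C) ⊓ (¬A ⊓ ¬B)) unsat w.r.t. T
   all branches close; clash {B, ¬B} at x₀
2. Hence (∀r.D ⊓ C) ⊑ (A ⊔ B): entailed.

Yes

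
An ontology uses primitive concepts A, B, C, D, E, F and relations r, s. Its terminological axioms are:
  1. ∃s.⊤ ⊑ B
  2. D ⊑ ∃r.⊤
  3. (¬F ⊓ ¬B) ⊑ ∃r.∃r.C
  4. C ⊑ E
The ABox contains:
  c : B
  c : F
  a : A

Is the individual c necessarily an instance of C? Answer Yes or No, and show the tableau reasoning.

No

1. c : C?  L(c) = {B, F} ∪ {¬C}
   open: L(c) ⊇ {B, F, ¬C, ¬D} — c ∉ C possible
2. Hence c : C: not entailed.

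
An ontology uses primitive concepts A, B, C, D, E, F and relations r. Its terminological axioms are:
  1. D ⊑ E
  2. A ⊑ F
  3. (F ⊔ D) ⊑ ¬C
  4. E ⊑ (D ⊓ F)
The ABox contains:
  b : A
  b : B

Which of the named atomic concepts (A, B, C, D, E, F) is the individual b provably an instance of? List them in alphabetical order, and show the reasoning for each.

{A, B, F}

1. b : A?  L(b) = {A, B} ∪ {¬A}
   clash {A, ¬A} at b — b ∈ A
2. b : B?  L(b) = {A, B} ∪ {¬B}
   clash {B, ¬B} at b — b ∈ B
3. b : C?  L(b) = {A, B} ∪ {¬C}
   apply at b: A⊑F
   open: L(b) ⊇ {A, B, F, ¬C, ¬D, …} — b ∉ C possible
4. b : D?  L(b) = {A, B} ∪ {¬D}
   apply at b: A⊑F
   open: L(b) ⊇ {A, B, F, ¬C, ¬D, …} — b ∉ D possible
5. b : E?  L(b) = {A, B} ∪ {¬E}
   apply at b: A⊑F
   open: L(b) ⊇ {A, B, F, ¬C, ¬D, …} — b ∉ E possible
6. b : F?  L(b) = {A, B} ∪ {¬F}
   clash {F, ¬F} at b — b ∈ F
7. Entailed for b: {A, B, F}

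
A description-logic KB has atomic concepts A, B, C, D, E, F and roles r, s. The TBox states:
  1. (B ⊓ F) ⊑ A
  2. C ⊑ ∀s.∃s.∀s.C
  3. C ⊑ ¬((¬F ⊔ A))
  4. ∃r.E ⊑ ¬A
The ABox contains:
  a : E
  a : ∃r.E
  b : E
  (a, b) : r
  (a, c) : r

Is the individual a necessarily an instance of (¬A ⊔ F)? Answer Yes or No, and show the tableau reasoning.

1. a : (¬A ⊔ F)?  L(a) = {E, ∃r.E} ∪ {(A ⊓ ¬F)}
   clash {A, ¬A} at a — a ∈ (¬A ⊔ F)
2. Hence a : (¬A ⊔ F): entailed.

Yes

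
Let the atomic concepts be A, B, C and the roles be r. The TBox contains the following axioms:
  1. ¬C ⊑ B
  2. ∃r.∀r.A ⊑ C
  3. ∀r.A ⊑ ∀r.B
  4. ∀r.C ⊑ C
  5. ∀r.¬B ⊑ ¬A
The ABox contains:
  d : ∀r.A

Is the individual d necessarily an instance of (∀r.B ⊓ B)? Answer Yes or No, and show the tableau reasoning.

1. d : (∀r.B ⊓ B)?  L(d) = {∀r.A} ∪ {(∃r.¬B ⊔ ¬B)}
   apply at d: ∀r.A⊑∀r.B
   open: L(d) ⊇ {C, ¬B, ∀r.A, ∀r.B, ∃r.B} (+ ∃-successors) — d ∉ (∀r.B ⊓ B) possible
2. Hence d : (∀r.B ⊓ B): not entailed.

No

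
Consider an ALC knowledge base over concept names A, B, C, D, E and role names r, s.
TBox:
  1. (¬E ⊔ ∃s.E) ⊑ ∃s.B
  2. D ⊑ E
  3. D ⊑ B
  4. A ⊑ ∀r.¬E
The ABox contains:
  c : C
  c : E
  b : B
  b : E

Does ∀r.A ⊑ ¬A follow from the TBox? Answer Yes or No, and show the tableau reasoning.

No

1. ∀r.A ⊑ ¬A  ⇔  (∀r.A ⊓ A) unsat w.r.t. T
   apply at x₀: A⊑∀r.¬E
   open: L(x₀) ⊇ {A, E, ¬D, ∀r.A, ∀r.¬E, …}
2. Hence ∀r.A ⊑ ¬A: not entailed.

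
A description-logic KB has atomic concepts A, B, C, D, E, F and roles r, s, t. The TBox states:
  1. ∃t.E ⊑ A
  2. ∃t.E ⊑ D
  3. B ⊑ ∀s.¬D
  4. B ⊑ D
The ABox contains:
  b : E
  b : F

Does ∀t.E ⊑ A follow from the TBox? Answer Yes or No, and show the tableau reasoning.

1. ∀t.E ⊑ A  ⇔  (∀t.E ⊓ ¬A) unsat w.r.t. T
   open: L(x₀) ⊇ {¬A, ¬B, ∀t.E, ∀t.¬E}
2. Hence ∀t.E ⊑ A: not entailed.

No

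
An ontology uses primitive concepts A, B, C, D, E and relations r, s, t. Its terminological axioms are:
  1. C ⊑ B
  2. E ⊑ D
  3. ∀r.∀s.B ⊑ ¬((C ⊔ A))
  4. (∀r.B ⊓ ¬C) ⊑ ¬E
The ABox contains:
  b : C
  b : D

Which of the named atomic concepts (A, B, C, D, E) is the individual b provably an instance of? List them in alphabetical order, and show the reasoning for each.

1. b : A?  L(b) = {C, D} ∪ {¬A}
   apply at b: C⊑B
   open: L(b) ⊇ {B, C, D, ¬A, ∃r.∃s.¬B} (+ ∃-successors) — b ∉ A possible
2. b : B?  L(b) = {C, D} ∪ {¬B}
   clash {B, ¬B} at b — b ∈ B
3. b : C?  L(b) = {C, D} ∪ {¬C}
   clash {C, ¬C} at b — b ∈ C
4. b : D?  L(b) = {C, D} ∪ {¬D}
   clash {D, ¬D} at b — b ∈ D
5. b : E?  L(b) = {C, D} ∪ {¬E}
   apply at b: C⊑B
   open: L(b) ⊇ {B, C, D, ¬E, ∃r.∃s.¬B} (+ ∃-successors) — b ∉ E possible
6. Entailed for b: {B, C, D}

{B, C, D}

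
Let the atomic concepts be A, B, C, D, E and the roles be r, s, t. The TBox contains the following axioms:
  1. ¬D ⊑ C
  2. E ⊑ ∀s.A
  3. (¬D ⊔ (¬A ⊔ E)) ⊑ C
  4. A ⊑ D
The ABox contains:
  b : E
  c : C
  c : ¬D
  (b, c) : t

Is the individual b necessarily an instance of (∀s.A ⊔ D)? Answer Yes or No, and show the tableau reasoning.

1. b : (∀s.A ⊔ D)?  L(b) = {E} ∪ {(∃s.¬A ⊓ ¬D)}
   clash {D, ¬D} at b — b ∈ (∀s.A ⊔ D)
2. Hence b : (∀s.A ⊔ D): entailed.

Yes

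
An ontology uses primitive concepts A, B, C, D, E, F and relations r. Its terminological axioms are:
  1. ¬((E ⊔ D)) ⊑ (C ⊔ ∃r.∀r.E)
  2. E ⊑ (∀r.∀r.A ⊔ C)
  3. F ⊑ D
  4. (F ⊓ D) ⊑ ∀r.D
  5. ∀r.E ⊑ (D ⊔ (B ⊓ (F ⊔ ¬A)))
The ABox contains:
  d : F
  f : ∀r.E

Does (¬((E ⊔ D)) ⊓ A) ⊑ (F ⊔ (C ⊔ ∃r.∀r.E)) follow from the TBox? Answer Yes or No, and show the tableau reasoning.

1. (¬((E ⊔ D)) ⊓ A) ⊑ (F ⊔ (C ⊔ ∃r.∀r.E))  ⇔  (((¬E ⊓ ¬D) ⊓ A) ⊓ (¬F ⊓ (¬C ⊓ ∀r.∃r.¬E))) unsat w.r.t. T
   all branches close; clash {A, ¬A} at x₀
2. Hence (¬((E ⊔ D)) ⊓ A) ⊑ (F ⊔ (C ⊔ ∃r.∀r.E)): entailed.

Yes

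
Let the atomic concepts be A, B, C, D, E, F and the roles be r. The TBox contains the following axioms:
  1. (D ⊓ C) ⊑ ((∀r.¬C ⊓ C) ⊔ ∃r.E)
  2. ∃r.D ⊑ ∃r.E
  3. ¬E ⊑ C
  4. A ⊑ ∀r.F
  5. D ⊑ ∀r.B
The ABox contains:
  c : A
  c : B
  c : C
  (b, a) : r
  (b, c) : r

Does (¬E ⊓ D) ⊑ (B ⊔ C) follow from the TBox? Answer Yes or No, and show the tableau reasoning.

1. (¬E ⊓ D) ⊑ (B ⊔ C)  ⇔  ((¬E ⊓ D) ⊓ (¬B ⊓ ¬C)) unsat w.r.t. T
   all branches close; clash {C, ¬C} at x₀
2. Hence (¬E ⊓ D) ⊑ (B ⊔ C): entailed.

Yes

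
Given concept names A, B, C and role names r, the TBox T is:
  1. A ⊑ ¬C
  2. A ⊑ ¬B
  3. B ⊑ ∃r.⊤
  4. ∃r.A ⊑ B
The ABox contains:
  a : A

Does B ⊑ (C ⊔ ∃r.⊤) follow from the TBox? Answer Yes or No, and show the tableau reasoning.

1. B ⊑ (C ⊔ ∃r.⊤)  ⇔  (B ⊓ (¬C ⊓ ∀r.⊥)) unsat w.r.t. T
   all branches close; clash {B, ¬B} at x₀
2. Hence B ⊑ (C ⊔ ∃r.⊤): entailed.

Yes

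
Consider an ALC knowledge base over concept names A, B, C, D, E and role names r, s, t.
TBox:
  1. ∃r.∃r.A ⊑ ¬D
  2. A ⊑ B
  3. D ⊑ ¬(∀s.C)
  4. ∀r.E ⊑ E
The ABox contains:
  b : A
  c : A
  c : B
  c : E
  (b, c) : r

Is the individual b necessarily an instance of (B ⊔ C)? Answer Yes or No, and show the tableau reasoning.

1. b : (B ⊔ C)?  L(b) = {A} ∪ {(¬B ⊓ ¬C)}
   clash {B, ¬B} at b — b ∈ (B ⊔ C)
2. Hence b : (B ⊔ C): entailed.

Yes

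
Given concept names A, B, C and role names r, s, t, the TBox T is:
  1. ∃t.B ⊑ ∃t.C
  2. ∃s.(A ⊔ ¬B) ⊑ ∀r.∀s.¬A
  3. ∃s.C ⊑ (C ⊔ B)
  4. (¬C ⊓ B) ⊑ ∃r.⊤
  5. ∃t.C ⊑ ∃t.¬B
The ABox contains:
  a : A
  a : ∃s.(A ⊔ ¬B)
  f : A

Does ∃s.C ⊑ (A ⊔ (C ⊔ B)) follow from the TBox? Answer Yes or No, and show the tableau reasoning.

Yes

1. ∃s.C ⊑ (A ⊔ (C ⊔ B))  ⇔  (∃s.C ⊓ (¬A ⊓ (¬C ⊓ ¬B))) unsat w.r.t. T
   all branches close; clash {B, ¬B} at x₀
2. Hence ∃s.C ⊑ (A ⊔ (C ⊔ B)): entailed.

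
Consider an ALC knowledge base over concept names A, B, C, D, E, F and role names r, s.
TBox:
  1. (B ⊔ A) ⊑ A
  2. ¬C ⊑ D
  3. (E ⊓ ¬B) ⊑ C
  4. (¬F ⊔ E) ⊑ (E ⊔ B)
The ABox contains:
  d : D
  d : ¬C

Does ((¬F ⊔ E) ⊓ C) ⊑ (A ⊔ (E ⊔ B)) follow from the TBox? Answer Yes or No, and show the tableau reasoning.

Yes

1. ((¬F ⊔ E) ⊓ C) ⊑ (A ⊔ (E ⊔ B))  ⇔  (((¬F ⊔ E) ⊓ C) ⊓ (¬A ⊓ (¬E ⊓ ¬B))) unsat w.r.t. T
   all branches close; clash {E, ¬E} at x₀
2. Hence ((¬F ⊔ E) ⊓ C) ⊑ (A ⊔ (E ⊔ B)): entailed.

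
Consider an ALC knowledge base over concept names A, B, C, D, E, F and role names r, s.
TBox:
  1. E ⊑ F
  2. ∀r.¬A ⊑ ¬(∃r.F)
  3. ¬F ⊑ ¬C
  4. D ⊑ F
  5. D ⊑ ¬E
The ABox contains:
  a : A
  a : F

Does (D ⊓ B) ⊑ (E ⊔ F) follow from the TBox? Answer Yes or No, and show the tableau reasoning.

Yes

1. (D ⊓ B) ⊑ (E ⊔ F)  ⇔  ((D ⊓ B) ⊓ (¬E ⊓ ¬F)) unsat w.r.t. T
   all branches close; clash {F, ¬F} at x₀
2. Hence (D ⊓ B) ⊑ (E ⊔ F): entailed.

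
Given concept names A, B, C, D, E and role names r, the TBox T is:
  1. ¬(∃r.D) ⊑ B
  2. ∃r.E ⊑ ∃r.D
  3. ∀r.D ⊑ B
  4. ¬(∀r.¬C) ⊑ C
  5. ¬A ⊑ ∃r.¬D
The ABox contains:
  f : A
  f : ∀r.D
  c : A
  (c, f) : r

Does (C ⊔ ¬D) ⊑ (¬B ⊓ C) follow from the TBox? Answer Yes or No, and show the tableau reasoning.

1. (C ⊔ ¬D) ⊑ (¬B ⊓ C)  ⇔  ((C ⊔ ¬D) ⊓ (B ⊔ ¬C)) unsat w.r.t. T
   open: L(x₀) ⊇ {A, B, C, ∀r.¬E}
2. Hence (C ⊔ ¬D) ⊑ (¬B ⊓ C): not entailed.

No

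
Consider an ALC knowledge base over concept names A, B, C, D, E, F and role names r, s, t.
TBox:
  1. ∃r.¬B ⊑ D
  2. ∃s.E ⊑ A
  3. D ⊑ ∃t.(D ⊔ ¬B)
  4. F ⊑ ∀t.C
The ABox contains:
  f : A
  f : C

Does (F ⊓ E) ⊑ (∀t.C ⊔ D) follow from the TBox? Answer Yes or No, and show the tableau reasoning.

Yes

1. (F ⊓ E) ⊑ (∀t.C ⊔ D)  ⇔  ((F ⊓ E) ⊓ (∃t.¬C ⊓ ¬D)) unsat w.r.t. T
   all branches close; clash {D, ¬D} at x₀
2. Hence (F ⊓ E) ⊑ (∀t.C ⊔ D): entailed.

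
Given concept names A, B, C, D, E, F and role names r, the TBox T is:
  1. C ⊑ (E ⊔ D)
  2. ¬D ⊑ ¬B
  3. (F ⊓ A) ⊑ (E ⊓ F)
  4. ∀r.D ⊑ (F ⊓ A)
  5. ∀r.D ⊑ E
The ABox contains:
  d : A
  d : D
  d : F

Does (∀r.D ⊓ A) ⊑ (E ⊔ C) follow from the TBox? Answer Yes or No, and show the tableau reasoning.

Yes

1. (∀r.D ⊓ A) ⊑ (E ⊔ C)  ⇔  ((∀r.D ⊓ A) ⊓ (¬E ⊓ ¬C)) unsat w.r.t. T
   all branches close; clash {E, ¬E} at x₀
2. Hence (∀r.D ⊓ A) ⊑ (E ⊔ C): entailed.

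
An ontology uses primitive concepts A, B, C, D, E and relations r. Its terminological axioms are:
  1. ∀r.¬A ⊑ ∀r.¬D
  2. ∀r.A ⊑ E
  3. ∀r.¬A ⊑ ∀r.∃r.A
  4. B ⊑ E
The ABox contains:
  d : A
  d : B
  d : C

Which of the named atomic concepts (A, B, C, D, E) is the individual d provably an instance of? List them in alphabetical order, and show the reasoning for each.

1. d : A?  L(d) = {A, B, C} ∪ {¬A}
   clash {A, ¬A} at d — d ∈ A
2. d : B?  L(d) = {A, B, C} ∪ {¬B}
   clash {B, ¬B} at d — d ∈ B
3. d : C?  L(d) = {A, B, C} ∪ {¬C}
   clash {C, ¬C} at d — d ∈ C
4. d : D?  L(d) = {A, B, C} ∪ {¬D}
   apply at d: B⊑E
   open: L(d) ⊇ {A, B, C, E, ¬D, …} (+ ∃-successors) — d ∉ D possible
5. d : E?  L(d) = {A, B, C} ∪ {¬E}
   clash {E, ¬E} at d — d ∈ E
6. Entailed for d: {A, B, C, E}

{A, B, C, E}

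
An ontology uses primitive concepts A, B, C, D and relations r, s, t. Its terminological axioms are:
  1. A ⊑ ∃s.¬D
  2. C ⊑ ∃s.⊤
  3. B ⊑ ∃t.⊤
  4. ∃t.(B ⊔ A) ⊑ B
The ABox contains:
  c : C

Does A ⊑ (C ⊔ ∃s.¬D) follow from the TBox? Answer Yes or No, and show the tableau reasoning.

1. A ⊑ (C ⊔ ∃s.¬D)  ⇔  (A ⊓ (¬C ⊓ ∀s.D)) unsat w.r.t. T
   all branches close; clash {D, ¬D} at an ∃-successor
2. Hence A ⊑ (C ⊔ ∃s.¬D): entailed.

Yes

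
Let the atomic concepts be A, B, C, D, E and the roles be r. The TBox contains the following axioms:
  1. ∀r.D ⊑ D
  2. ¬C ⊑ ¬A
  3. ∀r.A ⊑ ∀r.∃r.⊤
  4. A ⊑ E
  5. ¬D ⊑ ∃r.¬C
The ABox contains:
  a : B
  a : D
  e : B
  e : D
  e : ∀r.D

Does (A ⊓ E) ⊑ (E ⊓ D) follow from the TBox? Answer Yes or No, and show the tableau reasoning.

No

1. (A ⊓ E) ⊑ (E ⊓ D)  ⇔  ((A ⊓ E) ⊓ (¬E ⊔ ¬D)) unsat w.r.t. T
   open: L(x₀) ⊇ {A, C, E, ¬D, ∃r.¬A, …} (+ ∃-successors)
2. Hence (A ⊓ E) ⊑ (E ⊓ D): not entailed.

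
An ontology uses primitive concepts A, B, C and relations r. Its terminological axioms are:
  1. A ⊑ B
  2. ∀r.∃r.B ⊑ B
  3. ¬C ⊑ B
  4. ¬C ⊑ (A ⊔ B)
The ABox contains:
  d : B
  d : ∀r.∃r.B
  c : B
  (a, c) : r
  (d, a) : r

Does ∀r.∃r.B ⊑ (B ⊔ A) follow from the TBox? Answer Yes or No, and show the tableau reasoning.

1. ∀r.∃r.B ⊑ (B ⊔ A)  ⇔  (∀r.∃r.B ⊓ (¬B ⊓ ¬A)) unsat w.r.t. T
   all branches close; clash {B, ¬B} at x₀
2. Hence ∀r.∃r.B ⊑ (B ⊔ A): entailed.

Yes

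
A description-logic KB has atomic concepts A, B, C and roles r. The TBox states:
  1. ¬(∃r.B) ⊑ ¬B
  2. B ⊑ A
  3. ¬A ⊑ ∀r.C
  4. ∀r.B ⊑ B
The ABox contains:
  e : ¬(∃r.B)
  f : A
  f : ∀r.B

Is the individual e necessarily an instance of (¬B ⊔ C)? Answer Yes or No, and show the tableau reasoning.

Yes

1. e : (¬B ⊔ C)?  L(e) = {¬(∃r.B)} ∪ {(B ⊓ ¬C)}
   clash {B, ¬B} at e — e ∈ (¬B ⊔ C)
2. Hence e : (¬B ⊔ C): entailed.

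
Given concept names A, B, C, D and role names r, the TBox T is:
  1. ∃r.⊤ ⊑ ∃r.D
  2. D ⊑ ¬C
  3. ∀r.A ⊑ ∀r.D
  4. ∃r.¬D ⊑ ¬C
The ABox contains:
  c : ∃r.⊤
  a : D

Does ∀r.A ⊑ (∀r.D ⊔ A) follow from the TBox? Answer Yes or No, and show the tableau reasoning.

1. ∀r.A ⊑ (∀r.D ⊔ A)  ⇔  (∀r.A ⊓ (∃r.¬D ⊓ ¬A)) unsat w.r.t. T
   all branches close; clash {D, ¬D} at an ∃-successor
2. Hence ∀r.A ⊑ (∀r.D ⊔ A): entailed.

Yes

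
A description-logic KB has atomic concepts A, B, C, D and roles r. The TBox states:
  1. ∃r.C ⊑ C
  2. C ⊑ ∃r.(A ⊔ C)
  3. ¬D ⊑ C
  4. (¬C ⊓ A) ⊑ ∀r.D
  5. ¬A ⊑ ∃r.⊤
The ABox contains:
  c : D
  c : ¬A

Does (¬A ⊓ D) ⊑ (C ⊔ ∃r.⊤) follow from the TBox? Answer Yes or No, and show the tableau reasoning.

1. (¬A ⊓ D) ⊑ (C ⊔ ∃r.⊤)  ⇔  ((¬A ⊓ D) ⊓ (¬C ⊓ ∀r.⊥)) unsat w.r.t. T
   all branches close; clash {C, ¬C} at x₀
2. Hence (¬A ⊓ D) ⊑ (C ⊔ ∃r.⊤): entailed.

Yes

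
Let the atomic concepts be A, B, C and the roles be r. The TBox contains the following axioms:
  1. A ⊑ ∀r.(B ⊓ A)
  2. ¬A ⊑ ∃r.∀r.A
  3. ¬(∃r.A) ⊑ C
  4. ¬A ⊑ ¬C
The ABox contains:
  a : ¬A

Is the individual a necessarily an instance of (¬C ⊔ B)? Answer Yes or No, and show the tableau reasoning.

Yes

1. a : (¬C ⊔ B)?  L(a) = {¬A} ∪ {(C ⊓ ¬B)}
   clash {C, ¬C} at a — a ∈ (¬C ⊔ B)
2. Hence a : (¬C ⊔ B): entailed.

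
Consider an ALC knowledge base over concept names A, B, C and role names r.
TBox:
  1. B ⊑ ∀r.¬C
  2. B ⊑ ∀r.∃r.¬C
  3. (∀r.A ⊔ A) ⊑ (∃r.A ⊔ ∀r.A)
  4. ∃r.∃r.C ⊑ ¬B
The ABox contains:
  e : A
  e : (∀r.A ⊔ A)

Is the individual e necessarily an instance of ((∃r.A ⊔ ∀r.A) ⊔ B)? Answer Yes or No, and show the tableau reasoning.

Yes

1. e : ((∃r.A ⊔ ∀r.A) ⊔ B)?  L(e) = {A, (∀r.A ⊔ A)} ∪ {((∀r.¬A ⊓ ∃r.¬A) ⊓ ¬B)}
   clash {A, ¬A} at an ∃-successor — e ∈ ((∃r.A ⊔ ∀r.A) ⊔ B)
2. Hence e : ((∃r.A ⊔ ∀r.A) ⊔ B): entailed.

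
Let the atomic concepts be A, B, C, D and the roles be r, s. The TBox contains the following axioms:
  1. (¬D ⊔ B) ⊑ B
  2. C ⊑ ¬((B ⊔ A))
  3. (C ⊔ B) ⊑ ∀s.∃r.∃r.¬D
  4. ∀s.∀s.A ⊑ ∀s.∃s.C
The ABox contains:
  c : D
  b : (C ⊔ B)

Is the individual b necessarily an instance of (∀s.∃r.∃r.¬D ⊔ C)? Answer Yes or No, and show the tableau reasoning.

1. b : (∀s.∃r.∃r.¬D ⊔ C)?  L(b) = {(C ⊔ B)} ∪ {(∃s.∀r.∀r.D ⊓ ¬C)}
   clash {B, ¬B} at an ∃-successor — b ∈ (∀s.∃r.∃r.¬D ⊔ C)
2. Hence b : (∀s.∃r.∃r.¬D ⊔ C): entailed.

Yes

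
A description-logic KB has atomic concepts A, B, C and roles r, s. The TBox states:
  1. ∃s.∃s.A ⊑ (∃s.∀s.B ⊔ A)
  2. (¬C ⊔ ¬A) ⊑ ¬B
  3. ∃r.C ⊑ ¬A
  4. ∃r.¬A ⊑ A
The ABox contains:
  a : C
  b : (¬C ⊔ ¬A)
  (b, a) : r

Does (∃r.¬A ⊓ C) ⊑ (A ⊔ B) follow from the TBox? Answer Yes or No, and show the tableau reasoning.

1. (∃r.¬A ⊓ C) ⊑ (A ⊔ B)  ⇔  ((∃r.¬A ⊓ C) ⊓ (¬A ⊓ ¬B)) unsat w.r.t. T
   all branches close; clash {A, ¬A} at x₀
2. Hence (∃r.¬A ⊓ C) ⊑ (A ⊔ B): entailed.

Yes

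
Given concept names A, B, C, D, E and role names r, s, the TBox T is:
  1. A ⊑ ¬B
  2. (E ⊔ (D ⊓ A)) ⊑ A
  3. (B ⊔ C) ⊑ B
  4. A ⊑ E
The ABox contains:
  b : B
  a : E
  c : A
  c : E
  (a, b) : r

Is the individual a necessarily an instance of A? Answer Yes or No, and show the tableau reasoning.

1. a : A?  L(a) = {E} ∪ {¬A}
   clash {A, ¬A} at a — a ∈ A
2. Hence a : A: entailed.

Yes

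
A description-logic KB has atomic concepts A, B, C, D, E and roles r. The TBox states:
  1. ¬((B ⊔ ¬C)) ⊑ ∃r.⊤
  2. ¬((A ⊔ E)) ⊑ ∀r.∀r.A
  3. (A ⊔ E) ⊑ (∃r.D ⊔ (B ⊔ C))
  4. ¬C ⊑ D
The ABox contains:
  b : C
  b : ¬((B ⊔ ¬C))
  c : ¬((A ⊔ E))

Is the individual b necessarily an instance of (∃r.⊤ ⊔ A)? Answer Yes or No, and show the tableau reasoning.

Yes

1. b : (∃r.⊤ ⊔ A)?  L(b) = {C, ¬((B ⊔ ¬C))} ∪ {(∀r.⊥ ⊓ ¬A)}
   clash ⊥ at an ∃-successor — b ∈ (∃r.⊤ ⊔ A)
2. Hence b : (∃r.⊤ ⊔ A): entailed.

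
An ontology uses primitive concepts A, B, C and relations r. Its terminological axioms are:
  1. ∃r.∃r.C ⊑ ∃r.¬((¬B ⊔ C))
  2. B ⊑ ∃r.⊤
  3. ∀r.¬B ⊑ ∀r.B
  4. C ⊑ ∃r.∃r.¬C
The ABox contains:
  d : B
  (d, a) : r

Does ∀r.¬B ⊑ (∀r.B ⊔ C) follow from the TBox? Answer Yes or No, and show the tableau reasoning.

Yes

1. ∀r.¬B ⊑ (∀r.B ⊔ C)  ⇔  (∀r.¬B ⊓ (∃r.¬B ⊓ ¬C)) unsat w.r.t. T
   all branches close; clash {B, ¬B} at an ∃-successor
2. Hence ∀r.¬B ⊑ (∀r.B ⊔ C): entailed.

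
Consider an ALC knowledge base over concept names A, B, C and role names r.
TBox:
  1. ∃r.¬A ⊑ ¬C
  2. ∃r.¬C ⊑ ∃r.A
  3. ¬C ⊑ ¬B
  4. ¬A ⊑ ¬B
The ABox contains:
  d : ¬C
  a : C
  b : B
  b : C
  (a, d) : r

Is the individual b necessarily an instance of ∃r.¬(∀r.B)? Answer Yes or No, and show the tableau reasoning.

No

1. b : ∃r.¬(∀r.B)?  L(b) = {B, C} ∪ {∀r.∀r.B}
   open: L(b) ⊇ {A, B, C, ∀r.A, ∀r.C, …} — b ∉ ∃r.¬(∀r.B) possible
2. Hence b : ∃r.¬(∀r.B): not entailed.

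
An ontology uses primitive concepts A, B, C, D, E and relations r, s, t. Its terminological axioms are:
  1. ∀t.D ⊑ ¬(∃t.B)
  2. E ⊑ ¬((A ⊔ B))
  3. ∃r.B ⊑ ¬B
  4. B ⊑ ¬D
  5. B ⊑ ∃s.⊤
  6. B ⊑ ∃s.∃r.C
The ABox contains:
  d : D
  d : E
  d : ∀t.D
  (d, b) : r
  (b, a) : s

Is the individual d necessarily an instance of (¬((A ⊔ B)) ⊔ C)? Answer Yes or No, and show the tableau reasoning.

Yes

1. d : (¬((A ⊔ B)) ⊔ C)?  L(d) = {D, E, ∀t.D} ∪ {((A ⊔ B) ⊓ ¬C)}
   clash {D, ¬D} at d — d ∈ (¬((A ⊔ B)) ⊔ C)
2. Hence d : (¬((A ⊔ B)) ⊔ C): entailed.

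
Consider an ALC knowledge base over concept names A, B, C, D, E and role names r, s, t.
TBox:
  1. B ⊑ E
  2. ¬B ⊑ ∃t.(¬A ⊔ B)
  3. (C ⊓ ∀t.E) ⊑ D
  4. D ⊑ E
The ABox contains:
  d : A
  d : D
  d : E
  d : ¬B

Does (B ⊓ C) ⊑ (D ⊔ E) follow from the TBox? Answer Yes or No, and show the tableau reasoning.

1. (B ⊓ C) ⊑ (D ⊔ E)  ⇔  ((B ⊓ C) ⊓ (¬D ⊓ ¬E)) unsat w.r.t. T
   all branches close; clash {E, ¬E} at x₀
2. Hence (B ⊓ C) ⊑ (D ⊔ E): entailed.

Yes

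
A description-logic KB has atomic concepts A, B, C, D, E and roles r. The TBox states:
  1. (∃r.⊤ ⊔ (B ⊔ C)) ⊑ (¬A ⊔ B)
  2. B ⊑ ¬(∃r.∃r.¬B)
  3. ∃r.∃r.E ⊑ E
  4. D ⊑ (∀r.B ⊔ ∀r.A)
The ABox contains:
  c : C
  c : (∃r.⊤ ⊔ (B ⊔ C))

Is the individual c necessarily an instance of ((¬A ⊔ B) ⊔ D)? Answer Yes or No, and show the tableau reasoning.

Yes

1. c : ((¬A ⊔ B) ⊔ D)?  L(c) = {C, (∃r.⊤ ⊔ (B ⊔ C))} ∪ {((A ⊓ ¬B) ⊓ ¬D)}
   clash {B, ¬B} at c — c ∈ ((¬A ⊔ B) ⊔ D)
2. Hence c : ((¬A ⊔ B) ⊔ D): entailed.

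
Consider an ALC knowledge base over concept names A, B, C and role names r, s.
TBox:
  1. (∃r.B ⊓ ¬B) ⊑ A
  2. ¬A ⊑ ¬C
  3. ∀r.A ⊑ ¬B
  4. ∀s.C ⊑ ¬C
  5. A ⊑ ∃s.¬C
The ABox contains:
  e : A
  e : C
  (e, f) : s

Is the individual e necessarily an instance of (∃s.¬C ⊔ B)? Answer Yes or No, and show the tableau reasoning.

1. e : (∃s.¬C ⊔ B)?  L(e) = {A, C} ∪ {(∀s.C ⊓ ¬B)}
   clash {C, ¬C} at an ∃-successor — e ∈ (∃s.¬C ⊔ B)
2. Hence e : (∃s.¬C ⊔ B): entailed.

Yes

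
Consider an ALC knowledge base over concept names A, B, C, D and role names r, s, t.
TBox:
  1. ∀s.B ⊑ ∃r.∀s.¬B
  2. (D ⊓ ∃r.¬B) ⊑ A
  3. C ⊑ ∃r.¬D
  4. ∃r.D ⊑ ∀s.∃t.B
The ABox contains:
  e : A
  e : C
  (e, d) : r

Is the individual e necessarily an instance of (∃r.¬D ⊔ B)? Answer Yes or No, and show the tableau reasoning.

1. e : (∃r.¬D ⊔ B)?  L(e) = {A, C} ∪ {(∀r.D ⊓ ¬B)}
   clash {D, ¬D} at an ∃-successor — e ∈ (∃r.¬D ⊔ B)
2. Hence e : (∃r.¬D ⊔ B): entailed.

Yes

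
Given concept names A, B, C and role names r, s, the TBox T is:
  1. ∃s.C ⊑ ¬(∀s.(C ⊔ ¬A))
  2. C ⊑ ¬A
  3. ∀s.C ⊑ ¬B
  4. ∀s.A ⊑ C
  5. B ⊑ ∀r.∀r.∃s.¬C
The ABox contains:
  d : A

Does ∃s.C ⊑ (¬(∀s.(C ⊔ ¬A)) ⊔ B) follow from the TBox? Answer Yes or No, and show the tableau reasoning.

1. ∃s.C ⊑ (¬(∀s.(C ⊔ ¬A)) ⊔ B)  ⇔  (∃s.C ⊓ (∀s.(C ⊔ ¬A) ⊓ ¬B)) unsat w.r.t. T
   all branches close; clash {A, ¬A} at an ∃-successor
2. Hence ∃s.C ⊑ (¬(∀s.(C ⊔ ¬A)) ⊔ B): entailed.

Yes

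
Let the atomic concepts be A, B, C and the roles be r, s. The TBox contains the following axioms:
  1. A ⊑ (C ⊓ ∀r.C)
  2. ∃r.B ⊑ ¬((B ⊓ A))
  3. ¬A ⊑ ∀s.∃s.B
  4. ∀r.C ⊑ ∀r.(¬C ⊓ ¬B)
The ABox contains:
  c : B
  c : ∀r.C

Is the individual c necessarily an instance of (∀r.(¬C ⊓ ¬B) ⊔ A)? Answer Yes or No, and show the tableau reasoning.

Yes

1. c : (∀r.(¬C ⊓ ¬B) ⊔ A)?  L(c) = {B, ∀r.C} ∪ {(∃r.(C ⊔ B) ⊓ ¬A)}
   clash {C, ¬C} at an ∃-successor — c ∈ (∀r.(¬C ⊓ ¬B) ⊔ A)
2. Hence c : (∀r.(¬C ⊓ ¬B) ⊔ A): entailed.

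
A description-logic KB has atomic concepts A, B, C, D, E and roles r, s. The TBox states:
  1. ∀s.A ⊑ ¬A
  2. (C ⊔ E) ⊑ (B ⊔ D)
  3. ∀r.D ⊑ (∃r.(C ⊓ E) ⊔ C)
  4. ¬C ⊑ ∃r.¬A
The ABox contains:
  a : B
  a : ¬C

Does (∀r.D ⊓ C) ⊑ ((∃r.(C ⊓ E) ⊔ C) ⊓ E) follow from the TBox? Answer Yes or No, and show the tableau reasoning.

1. (∀r.D ⊓ C) ⊑ ((∃r.(C ⊓ E) ⊔ C) ⊓ E)  ⇔  ((∀r.D ⊓ C) ⊓ ((∀r.(¬C ⊔ ¬E) ⊓ ¬C) ⊔ ¬E)) unsat w.r.t. T
   apply at x₀: ∀r.D⊑(∃r.(C ⊓ E) ⊔ C)
   open: L(x₀) ⊇ {B, C, ¬E, ∀r.D, ∃s.¬A} (+ ∃-successors)
2. Hence (∀r.D ⊓ C) ⊑ ((∃r.(C ⊓ E) ⊔ C) ⊓ E): not entailed.

No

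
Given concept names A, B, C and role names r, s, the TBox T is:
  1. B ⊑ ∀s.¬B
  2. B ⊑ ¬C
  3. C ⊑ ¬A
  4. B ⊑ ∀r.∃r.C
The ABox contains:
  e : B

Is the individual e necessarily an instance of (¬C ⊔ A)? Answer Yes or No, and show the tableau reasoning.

Yes

1. e : (¬C ⊔ A)?  L(e) = {B} ∪ {(C ⊓ ¬A)}
   clash {C, ¬C} at e — e ∈ (¬C ⊔ A)
2. Hence e : (¬C ⊔ A): entailed.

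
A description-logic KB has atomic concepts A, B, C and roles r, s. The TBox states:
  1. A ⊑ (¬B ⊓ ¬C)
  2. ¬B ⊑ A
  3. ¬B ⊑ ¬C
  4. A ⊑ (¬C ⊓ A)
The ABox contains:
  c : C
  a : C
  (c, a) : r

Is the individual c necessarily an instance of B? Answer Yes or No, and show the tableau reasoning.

Yes

1. c : B?  L(c) = {C} ∪ {¬B}
   clash {C, ¬C} at c — c ∈ B
2. Hence c : B: entailed.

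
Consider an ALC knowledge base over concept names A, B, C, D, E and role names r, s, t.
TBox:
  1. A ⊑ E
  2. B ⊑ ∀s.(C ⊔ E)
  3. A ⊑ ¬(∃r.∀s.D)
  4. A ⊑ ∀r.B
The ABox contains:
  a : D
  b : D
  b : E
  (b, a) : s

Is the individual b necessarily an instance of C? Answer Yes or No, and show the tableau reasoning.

1. b : C?  L(b) = {D, E} ∪ {¬C}
   open: L(b) ⊇ {D, E, ¬A, ¬B, ¬C} — b ∉ C possible
2. Hence b : C: not entailed.

No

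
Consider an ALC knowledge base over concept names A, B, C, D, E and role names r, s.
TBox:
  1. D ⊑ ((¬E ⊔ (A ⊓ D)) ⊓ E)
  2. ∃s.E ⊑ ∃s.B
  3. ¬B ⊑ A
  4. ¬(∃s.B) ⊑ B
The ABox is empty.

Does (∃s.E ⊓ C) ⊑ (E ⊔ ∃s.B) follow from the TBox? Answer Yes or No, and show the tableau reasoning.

Yes

1. (∃s.E ⊓ C) ⊑ (E ⊔ ∃s.B)  ⇔  ((∃s.E ⊓ C) ⊓ (¬E ⊓ ∀s.¬B)) unsat w.r.t. T
   all branches close; clash {E, ¬E} at x₀
2. Hence (∃s.E ⊓ C) ⊑ (E ⊔ ∃s.B): entailed.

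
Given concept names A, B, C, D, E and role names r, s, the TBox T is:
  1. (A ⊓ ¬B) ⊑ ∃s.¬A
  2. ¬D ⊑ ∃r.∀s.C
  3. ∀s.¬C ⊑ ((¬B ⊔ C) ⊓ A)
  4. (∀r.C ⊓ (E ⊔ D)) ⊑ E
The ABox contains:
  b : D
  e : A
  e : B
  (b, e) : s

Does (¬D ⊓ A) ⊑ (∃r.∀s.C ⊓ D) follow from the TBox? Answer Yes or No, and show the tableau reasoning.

1. (¬D ⊓ A) ⊑ (∃r.∀s.C ⊓ D)  ⇔  ((¬D ⊓ A) ⊓ (∀r.∃s.¬C ⊔ ¬D)) unsat w.r.t. T
   apply at x₀: ¬D⊑∃r.∀s.C
   open: L(x₀) ⊇ {A, B, ¬D, ∃r.¬C, ∃r.∀s.C, …} (+ ∃-successors)
2. Hence (¬D ⊓ A) ⊑ (∃r.∀s.C ⊓ D): not entailed.

No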